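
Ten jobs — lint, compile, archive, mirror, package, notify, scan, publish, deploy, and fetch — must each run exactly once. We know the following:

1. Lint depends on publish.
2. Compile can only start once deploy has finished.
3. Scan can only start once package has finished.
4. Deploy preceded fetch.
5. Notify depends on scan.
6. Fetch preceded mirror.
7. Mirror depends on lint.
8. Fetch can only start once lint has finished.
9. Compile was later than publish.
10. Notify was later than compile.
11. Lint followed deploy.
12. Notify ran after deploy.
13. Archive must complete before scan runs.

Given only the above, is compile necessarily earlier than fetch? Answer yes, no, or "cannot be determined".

No chain of stated constraints runs from compile to fetch, and none runs from fetch to compile either.
So the relative order of compile and fetch is not fixed by the given facts.

cannot be determined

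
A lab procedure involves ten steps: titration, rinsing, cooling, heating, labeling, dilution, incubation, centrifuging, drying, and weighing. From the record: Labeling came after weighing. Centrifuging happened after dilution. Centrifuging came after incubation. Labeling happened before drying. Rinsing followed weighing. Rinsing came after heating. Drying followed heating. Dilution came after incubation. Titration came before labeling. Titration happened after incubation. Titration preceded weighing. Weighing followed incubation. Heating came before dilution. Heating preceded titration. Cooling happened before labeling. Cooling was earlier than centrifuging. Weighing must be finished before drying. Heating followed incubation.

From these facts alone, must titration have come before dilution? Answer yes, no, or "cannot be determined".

cannot be determined

No chain of stated constraints runs from titration to dilution, and none runs from dilution to titration either.
So the relative order of titration and dilution is not fixed by the given facts.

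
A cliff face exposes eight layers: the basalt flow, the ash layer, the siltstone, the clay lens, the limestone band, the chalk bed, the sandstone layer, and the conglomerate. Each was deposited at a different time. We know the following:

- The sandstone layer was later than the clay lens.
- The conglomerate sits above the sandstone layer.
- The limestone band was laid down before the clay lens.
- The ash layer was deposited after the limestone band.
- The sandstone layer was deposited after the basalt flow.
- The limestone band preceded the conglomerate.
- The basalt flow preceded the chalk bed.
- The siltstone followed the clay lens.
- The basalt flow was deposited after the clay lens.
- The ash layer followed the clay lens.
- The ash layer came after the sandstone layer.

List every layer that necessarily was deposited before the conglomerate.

the basalt flow, the clay lens, the limestone band, the sandstone layer

Directly stated before the conglomerate: the limestone band and the sandstone layer.
The basalt flow reaches the conglomerate via the basalt flow → the sandstone layer → the conglomerate.
The clay lens reaches the conglomerate via the clay lens → the sandstone layer → the conglomerate.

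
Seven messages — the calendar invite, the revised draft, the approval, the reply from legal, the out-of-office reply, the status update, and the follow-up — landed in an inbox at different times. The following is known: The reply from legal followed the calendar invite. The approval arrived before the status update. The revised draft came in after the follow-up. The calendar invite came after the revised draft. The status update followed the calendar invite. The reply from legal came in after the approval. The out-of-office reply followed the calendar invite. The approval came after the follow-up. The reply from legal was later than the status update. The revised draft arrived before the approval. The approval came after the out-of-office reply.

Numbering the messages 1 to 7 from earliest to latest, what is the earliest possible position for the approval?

The calendar invite, the follow-up, the out-of-office reply, and the revised draft must all come before the approval — 4 forced predecessors.
Nothing else is forced ahead of the approval, so its earliest slot is position 4 + 1 = 5.

5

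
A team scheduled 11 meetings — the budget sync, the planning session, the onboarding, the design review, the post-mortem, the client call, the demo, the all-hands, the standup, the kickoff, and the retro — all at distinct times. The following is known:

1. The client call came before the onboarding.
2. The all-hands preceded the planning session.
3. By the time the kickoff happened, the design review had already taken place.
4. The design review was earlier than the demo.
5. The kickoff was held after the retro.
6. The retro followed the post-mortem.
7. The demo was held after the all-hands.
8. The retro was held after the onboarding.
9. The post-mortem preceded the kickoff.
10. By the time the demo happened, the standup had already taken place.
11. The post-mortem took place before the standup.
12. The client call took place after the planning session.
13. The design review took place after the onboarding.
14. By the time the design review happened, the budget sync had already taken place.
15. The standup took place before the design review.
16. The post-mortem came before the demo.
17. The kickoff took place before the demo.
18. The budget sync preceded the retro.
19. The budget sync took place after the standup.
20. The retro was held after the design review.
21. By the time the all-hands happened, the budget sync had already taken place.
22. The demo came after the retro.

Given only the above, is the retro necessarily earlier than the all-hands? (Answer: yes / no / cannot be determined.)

Tracing the constraints gives the all-hands → the planning session → the client call → the onboarding → the retro, so the all-hands must come before the retro.
That means the retro cannot be before the all-hands.

no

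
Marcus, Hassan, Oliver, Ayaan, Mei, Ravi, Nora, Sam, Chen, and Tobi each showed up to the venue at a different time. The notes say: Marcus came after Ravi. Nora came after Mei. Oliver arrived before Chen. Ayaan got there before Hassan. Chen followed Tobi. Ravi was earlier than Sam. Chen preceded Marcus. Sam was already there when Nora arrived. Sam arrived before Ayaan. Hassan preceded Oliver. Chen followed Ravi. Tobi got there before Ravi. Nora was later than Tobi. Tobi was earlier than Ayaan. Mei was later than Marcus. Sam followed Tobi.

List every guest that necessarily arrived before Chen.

Ayaan, Hassan, Oliver, Ravi, Sam, Tobi

Directly stated before Chen: Oliver, Ravi, and Tobi.
Ayaan reaches Chen via Ayaan → Hassan → Oliver → Chen.
Hassan reaches Chen via Hassan → Oliver → Chen.
Sam reaches Chen via Sam → Ayaan → Hassan → Oliver → Chen.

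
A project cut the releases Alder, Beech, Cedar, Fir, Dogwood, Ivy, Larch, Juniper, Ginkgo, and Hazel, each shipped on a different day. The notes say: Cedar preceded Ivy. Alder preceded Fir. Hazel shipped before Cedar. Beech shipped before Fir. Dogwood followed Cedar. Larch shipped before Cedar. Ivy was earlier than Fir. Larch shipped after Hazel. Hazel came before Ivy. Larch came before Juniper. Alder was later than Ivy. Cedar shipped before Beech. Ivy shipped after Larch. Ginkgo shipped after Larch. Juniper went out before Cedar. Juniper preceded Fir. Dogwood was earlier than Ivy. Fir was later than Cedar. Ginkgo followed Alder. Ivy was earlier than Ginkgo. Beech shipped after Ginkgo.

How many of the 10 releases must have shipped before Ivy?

Directly stated before Ivy: Cedar, Dogwood, Hazel, and Larch.
Juniper reaches Ivy via Juniper → Cedar → Ivy.
No chain forces Beech (or any of the others) ahead of Ivy.
That's Cedar, Dogwood, Hazel, Juniper, and Larch — 5 in all.

5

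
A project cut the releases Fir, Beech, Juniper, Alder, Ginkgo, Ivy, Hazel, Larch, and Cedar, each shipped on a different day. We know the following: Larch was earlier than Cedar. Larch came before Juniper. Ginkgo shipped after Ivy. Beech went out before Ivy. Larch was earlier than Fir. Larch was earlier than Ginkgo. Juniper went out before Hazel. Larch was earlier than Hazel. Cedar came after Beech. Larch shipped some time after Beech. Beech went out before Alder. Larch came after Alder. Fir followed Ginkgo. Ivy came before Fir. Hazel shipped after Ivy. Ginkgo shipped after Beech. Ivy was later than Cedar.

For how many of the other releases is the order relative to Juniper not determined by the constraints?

4

Forced before Juniper: Alder, Beech, and Larch; forced after Juniper: Hazel.
That leaves Cedar, Fir, Ginkgo, and Ivy with no forced order relative to Juniper — 4.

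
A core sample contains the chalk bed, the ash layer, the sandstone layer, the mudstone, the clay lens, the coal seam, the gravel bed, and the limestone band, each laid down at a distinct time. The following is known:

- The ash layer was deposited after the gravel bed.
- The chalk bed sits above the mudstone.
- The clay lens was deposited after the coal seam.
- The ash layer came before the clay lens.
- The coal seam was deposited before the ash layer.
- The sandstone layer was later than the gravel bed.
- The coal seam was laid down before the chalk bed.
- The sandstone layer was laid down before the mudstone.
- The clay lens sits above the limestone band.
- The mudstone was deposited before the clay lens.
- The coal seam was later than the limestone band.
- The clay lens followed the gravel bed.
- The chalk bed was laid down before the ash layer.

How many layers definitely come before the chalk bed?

Directly stated before the chalk bed: the coal seam and the mudstone.
The gravel bed reaches the chalk bed via the gravel bed → the sandstone layer → the mudstone → the chalk bed.
The limestone band reaches the chalk bed via the limestone band → the coal seam → the chalk bed.
The sandstone layer reaches the chalk bed via the sandstone layer → the mudstone → the chalk bed.
That's the coal seam, the gravel bed, the limestone band, the mudstone, and the sandstone layer — 5 in all.

5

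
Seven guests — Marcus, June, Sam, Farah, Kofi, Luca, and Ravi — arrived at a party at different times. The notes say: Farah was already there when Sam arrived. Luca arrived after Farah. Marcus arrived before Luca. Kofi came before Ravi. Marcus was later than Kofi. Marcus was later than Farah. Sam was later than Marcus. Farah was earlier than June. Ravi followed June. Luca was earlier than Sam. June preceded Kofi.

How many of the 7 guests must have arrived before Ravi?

3

Directly stated before Ravi: June and Kofi.
Farah reaches Ravi via Farah → June → Ravi.
No chain forces Sam (or any of the others) ahead of Ravi.
That's Farah, June, and Kofi — 3 in all.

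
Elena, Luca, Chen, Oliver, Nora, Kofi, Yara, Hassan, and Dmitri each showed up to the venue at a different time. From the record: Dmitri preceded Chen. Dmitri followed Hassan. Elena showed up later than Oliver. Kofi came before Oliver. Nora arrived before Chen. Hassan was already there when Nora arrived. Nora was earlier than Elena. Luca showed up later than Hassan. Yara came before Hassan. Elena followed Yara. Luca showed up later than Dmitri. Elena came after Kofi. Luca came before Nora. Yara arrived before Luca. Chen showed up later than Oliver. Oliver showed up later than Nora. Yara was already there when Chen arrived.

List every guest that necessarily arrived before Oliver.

Dmitri, Hassan, Kofi, Luca, Nora, Yara

Directly stated before Oliver: Kofi and Nora.
Dmitri reaches Oliver via Dmitri → Luca → Nora → Oliver.
Hassan reaches Oliver via Hassan → Nora → Oliver.
Luca reaches Oliver via Luca → Nora → Oliver.
Likewise Yara reaches Oliver by chaining the stated constraints.
No chain forces Chen (or any of the others) ahead of Oliver.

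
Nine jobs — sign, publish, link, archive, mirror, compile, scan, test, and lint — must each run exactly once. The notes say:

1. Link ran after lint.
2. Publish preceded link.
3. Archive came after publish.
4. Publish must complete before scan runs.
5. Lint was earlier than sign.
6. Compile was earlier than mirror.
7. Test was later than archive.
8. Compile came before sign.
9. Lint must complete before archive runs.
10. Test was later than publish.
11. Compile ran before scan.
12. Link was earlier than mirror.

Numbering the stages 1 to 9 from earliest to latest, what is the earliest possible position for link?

3

Lint and publish must both come before link — 2 forced predecessors.
Nothing else is forced ahead of link, so its earliest slot is position 2 + 1 = 3.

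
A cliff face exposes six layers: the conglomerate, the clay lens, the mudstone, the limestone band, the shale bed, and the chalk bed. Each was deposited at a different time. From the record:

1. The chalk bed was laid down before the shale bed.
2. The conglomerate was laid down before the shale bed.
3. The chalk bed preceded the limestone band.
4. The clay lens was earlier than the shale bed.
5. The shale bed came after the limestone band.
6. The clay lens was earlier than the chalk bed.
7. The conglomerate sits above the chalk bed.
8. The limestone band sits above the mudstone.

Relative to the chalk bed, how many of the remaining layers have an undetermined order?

Forced before the chalk bed: the clay lens; forced after the chalk bed: the conglomerate, the limestone band, and the shale bed.
That leaves the mudstone with no forced order relative to the chalk bed — 1.

1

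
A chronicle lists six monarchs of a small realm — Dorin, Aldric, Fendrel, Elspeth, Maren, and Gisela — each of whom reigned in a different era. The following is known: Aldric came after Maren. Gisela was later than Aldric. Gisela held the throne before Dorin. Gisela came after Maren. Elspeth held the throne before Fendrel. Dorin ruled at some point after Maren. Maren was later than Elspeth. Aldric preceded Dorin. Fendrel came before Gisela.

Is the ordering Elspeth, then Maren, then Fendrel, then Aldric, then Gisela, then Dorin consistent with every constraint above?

yes

Check each stated constraint against the proposed order — e.g. Maren is ahead of Gisela; Maren is ahead of Dorin. Every pair is in the required order; nothing is violated.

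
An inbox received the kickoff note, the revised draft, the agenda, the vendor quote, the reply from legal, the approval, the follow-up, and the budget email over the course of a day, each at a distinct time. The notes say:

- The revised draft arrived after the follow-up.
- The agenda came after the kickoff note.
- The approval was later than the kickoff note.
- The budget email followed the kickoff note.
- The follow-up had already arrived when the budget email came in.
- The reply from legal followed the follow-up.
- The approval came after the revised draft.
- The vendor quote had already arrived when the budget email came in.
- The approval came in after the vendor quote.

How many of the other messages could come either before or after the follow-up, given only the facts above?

Forced after the follow-up: the approval, the budget email, the reply from legal, and the revised draft.
That leaves the agenda, the kickoff note, and the vendor quote with no forced order relative to the follow-up — 3.

3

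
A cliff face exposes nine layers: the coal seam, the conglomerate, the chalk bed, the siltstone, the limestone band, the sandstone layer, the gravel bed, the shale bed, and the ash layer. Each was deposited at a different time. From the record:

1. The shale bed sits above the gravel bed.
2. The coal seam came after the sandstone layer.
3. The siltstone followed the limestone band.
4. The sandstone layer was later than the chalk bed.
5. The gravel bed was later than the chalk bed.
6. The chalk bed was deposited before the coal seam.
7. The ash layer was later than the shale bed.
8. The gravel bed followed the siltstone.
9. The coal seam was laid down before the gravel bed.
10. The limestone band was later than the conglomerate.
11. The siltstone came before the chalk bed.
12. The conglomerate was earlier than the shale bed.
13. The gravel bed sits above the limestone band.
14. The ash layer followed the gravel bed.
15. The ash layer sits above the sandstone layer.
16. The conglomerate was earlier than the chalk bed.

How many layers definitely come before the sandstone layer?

4

Directly stated before the sandstone layer: the chalk bed.
The conglomerate reaches the sandstone layer via the conglomerate → the chalk bed → the sandstone layer.
The limestone band reaches the sandstone layer via the limestone band → the siltstone → the chalk bed → the sandstone layer.
The siltstone reaches the sandstone layer via the siltstone → the chalk bed → the sandstone layer.
That's the chalk bed, the conglomerate, the limestone band, and the siltstone — 4 in all.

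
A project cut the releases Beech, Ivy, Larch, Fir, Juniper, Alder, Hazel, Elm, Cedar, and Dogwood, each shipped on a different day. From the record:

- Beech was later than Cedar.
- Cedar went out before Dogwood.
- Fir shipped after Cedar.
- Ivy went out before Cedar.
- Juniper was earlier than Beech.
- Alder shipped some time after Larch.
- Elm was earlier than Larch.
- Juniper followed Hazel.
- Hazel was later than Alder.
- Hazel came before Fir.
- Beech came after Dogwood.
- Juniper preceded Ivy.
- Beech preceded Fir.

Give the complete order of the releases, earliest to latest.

Elm, Larch, Alder, Hazel, Juniper, Ivy, Cedar, Dogwood, Beech, Fir

The constraints fix every adjacent pair, so only one ordering works:
Elm → Larch → Alder → Hazel → Juniper → Ivy → Cedar → Dogwood → Beech → Fir.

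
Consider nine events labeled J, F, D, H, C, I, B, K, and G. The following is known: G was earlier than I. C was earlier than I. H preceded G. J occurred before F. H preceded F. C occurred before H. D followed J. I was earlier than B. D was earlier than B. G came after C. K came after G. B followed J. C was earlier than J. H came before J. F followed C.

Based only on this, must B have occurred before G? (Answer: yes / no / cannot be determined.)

Tracing the constraints gives G → I → B, so G must come before B.
That means B cannot be before G.

no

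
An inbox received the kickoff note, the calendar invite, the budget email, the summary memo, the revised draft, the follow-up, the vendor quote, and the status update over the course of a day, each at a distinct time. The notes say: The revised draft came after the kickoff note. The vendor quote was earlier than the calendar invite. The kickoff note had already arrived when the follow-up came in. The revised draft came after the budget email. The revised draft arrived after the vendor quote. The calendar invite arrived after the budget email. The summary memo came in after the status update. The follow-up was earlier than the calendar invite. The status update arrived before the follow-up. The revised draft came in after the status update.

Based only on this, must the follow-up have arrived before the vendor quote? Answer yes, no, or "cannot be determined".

cannot be determined

No chain of stated constraints runs from the follow-up to the vendor quote, and none runs from the vendor quote to the follow-up either.
So the relative order of the follow-up and the vendor quote is not fixed by the given facts.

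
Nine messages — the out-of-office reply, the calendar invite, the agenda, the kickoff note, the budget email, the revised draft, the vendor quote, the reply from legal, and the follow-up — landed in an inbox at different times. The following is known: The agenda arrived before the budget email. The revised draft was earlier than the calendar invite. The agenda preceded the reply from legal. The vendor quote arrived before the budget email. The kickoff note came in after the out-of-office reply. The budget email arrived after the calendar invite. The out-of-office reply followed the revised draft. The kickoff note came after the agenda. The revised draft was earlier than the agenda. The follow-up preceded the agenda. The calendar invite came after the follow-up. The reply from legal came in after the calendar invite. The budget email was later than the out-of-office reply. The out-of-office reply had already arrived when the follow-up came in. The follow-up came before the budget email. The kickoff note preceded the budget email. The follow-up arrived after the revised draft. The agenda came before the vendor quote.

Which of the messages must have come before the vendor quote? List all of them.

Directly stated before the vendor quote: the agenda.
The follow-up reaches the vendor quote via the follow-up → the agenda → the vendor quote.
The out-of-office reply reaches the vendor quote via the out-of-office reply → the follow-up → the agenda → the vendor quote.
The revised draft reaches the vendor quote via the revised draft → the agenda → the vendor quote.

the agenda, the follow-up, the out-of-office reply, the revised draft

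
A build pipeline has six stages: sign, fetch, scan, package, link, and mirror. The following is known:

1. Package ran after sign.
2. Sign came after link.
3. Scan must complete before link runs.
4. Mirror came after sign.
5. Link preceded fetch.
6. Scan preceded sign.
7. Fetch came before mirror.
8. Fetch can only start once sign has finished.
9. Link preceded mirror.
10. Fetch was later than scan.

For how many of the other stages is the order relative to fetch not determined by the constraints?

Forced before fetch: link, scan, and sign; forced after fetch: mirror.
That leaves package with no forced order relative to fetch — 1.

1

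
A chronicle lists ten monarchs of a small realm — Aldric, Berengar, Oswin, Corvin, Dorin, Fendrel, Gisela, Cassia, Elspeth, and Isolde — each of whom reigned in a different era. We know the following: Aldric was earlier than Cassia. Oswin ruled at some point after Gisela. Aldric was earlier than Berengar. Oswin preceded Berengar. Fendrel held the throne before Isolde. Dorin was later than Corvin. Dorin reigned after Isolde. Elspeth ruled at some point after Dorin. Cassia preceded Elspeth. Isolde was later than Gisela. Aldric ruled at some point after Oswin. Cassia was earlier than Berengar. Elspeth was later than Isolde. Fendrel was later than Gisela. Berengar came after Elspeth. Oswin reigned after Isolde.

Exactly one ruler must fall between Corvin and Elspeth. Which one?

Tracing the constraints gives Corvin → Dorin → Elspeth, so Dorin sits after Corvin and before Elspeth.
No other ruler is forced both after Corvin and before Elspeth.

Dorin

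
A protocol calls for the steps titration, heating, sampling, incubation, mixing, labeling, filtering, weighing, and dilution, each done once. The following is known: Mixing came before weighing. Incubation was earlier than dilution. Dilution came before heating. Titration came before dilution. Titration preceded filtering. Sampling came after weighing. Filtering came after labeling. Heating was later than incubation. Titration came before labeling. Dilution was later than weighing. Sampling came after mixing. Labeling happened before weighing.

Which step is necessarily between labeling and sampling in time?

weighing

Tracing the constraints gives labeling → weighing → sampling, so weighing sits after labeling and before sampling.
No other step is forced both after labeling and before sampling.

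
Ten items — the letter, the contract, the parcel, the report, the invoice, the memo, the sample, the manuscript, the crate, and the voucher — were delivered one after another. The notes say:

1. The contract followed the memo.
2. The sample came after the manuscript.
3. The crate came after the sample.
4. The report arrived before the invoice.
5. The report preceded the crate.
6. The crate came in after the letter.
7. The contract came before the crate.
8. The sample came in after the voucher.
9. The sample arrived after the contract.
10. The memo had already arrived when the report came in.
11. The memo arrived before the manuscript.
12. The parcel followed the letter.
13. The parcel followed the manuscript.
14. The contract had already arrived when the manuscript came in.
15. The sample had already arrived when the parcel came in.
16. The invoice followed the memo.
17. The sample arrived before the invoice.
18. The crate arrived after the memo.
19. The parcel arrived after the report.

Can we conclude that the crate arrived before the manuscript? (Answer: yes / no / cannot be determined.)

Tracing the constraints gives the manuscript → the sample → the crate, so the manuscript must come before the crate.
That means the crate cannot be before the manuscript.

no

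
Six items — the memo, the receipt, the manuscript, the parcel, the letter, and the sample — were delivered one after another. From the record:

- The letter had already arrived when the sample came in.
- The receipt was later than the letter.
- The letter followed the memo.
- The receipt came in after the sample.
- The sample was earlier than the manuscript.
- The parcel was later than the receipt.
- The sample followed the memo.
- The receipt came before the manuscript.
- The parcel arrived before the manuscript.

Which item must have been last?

the manuscript

Every other item has a chain of constraints placing it before the manuscript, so the manuscript is last.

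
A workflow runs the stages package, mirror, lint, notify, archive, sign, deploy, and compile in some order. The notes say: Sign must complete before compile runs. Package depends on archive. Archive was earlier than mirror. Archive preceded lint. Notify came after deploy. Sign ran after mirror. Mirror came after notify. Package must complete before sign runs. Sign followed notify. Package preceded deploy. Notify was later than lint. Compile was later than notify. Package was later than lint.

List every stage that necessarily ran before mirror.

Directly stated before mirror: archive and notify.
Deploy reaches mirror via deploy → notify → mirror.
Lint reaches mirror via lint → notify → mirror.
Package reaches mirror via package → deploy → notify → mirror.
No chain forces compile (or any of the others) ahead of mirror.

archive, deploy, lint, notify, package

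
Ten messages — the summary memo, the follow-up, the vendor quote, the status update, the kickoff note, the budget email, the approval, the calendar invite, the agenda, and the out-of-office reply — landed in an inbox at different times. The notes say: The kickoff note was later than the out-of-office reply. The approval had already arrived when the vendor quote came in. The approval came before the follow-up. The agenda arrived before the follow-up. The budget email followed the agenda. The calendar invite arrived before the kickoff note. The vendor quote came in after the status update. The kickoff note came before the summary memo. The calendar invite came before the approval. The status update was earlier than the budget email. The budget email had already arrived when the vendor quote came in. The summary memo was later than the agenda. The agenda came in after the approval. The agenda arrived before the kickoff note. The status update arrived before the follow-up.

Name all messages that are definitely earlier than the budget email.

the agenda, the approval, the calendar invite, the status update

Directly stated before the budget email: the agenda and the status update.
The approval reaches the budget email via the approval → the agenda → the budget email.
The calendar invite reaches the budget email via the calendar invite → the approval → the agenda → the budget email.
No chain forces the vendor quote (or any of the others) ahead of the budget email.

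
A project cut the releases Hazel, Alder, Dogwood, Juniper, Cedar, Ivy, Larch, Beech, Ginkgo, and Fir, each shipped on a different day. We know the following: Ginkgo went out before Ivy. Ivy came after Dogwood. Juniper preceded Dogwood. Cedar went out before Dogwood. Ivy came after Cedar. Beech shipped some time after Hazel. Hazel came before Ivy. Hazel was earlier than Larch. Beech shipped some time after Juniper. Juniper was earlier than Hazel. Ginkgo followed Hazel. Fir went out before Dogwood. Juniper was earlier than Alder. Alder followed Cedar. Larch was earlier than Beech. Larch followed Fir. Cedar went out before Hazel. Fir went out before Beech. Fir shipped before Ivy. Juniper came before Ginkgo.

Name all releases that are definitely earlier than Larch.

Directly stated before Larch: Fir and Hazel.
Cedar reaches Larch via Cedar → Hazel → Larch.
Juniper reaches Larch via Juniper → Hazel → Larch.

Cedar, Fir, Hazel, Juniper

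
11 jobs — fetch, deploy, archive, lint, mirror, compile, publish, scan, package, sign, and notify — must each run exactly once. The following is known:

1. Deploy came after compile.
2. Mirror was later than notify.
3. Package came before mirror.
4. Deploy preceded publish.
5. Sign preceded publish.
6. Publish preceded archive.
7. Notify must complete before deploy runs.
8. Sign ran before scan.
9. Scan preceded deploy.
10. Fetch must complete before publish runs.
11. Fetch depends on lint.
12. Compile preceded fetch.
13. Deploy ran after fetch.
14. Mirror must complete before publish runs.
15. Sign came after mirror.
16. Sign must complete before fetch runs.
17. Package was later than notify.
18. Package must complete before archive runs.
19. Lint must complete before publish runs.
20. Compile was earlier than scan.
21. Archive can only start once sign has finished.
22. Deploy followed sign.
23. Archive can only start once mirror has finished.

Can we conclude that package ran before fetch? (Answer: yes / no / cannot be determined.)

yes

Chain the constraints: package → mirror → sign → fetch. Each link is directly stated, so package comes before fetch.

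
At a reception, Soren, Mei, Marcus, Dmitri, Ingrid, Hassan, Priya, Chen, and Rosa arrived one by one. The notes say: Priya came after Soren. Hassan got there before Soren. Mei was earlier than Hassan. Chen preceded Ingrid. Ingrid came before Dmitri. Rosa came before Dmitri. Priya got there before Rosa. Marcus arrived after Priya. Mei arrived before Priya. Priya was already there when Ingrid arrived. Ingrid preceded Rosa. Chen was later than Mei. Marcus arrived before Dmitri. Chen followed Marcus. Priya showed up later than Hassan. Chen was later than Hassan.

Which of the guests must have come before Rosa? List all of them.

Directly stated before Rosa: Ingrid and Priya.
Chen reaches Rosa via Chen → Ingrid → Rosa.
Hassan reaches Rosa via Hassan → Priya → Rosa.
Marcus reaches Rosa via Marcus → Chen → Ingrid → Rosa.
Likewise Mei and Soren each reach Rosa by chaining the stated constraints.
No chain forces Dmitri ahead of Rosa.

Chen, Hassan, Ingrid, Marcus, Mei, Priya, Soren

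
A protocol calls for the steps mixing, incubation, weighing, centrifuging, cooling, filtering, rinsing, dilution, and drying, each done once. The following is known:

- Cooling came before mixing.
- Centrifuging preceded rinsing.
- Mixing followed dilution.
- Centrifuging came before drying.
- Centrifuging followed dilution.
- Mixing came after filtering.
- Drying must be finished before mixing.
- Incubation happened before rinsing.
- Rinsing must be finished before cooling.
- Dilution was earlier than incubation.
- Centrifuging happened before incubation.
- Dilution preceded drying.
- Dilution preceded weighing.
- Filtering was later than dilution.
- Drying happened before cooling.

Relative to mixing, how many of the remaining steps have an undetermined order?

1

Forced before mixing: centrifuging, cooling, dilution, drying, filtering, incubation, and rinsing.
That leaves weighing with no forced order relative to mixing — 1.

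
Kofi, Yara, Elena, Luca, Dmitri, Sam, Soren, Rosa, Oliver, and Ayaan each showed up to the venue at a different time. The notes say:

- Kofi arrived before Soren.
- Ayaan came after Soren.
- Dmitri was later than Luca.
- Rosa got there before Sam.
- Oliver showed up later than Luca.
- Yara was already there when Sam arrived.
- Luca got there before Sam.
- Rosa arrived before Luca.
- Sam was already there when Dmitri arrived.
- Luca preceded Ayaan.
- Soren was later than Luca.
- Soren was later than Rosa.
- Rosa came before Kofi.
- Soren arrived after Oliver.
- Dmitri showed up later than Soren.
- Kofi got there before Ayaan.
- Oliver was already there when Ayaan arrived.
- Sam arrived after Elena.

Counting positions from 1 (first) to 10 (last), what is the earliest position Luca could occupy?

Rosa must come before Luca — 1 forced predecessor.
Nothing else is forced ahead of Luca, so their earliest slot is position 1 + 1 = 2.

2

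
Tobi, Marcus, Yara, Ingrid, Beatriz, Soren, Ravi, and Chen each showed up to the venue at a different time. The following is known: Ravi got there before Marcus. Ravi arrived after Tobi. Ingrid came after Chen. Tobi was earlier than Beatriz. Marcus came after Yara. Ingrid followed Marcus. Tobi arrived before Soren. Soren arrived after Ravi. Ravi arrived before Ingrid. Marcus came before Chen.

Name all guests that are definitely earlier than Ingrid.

Chen, Marcus, Ravi, Tobi, Yara

Directly stated before Ingrid: Chen, Marcus, and Ravi.
Tobi reaches Ingrid via Tobi → Ravi → Ingrid.
Yara reaches Ingrid via Yara → Marcus → Ingrid.
No chain forces Beatriz (or any of the others) ahead of Ingrid.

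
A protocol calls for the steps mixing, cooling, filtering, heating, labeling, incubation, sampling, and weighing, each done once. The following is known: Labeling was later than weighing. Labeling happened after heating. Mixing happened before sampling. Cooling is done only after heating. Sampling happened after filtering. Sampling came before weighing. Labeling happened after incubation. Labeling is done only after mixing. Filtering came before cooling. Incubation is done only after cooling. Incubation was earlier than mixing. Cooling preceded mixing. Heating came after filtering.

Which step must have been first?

filtering

Filtering has a chain of constraints placing it before every other step, so filtering must be first.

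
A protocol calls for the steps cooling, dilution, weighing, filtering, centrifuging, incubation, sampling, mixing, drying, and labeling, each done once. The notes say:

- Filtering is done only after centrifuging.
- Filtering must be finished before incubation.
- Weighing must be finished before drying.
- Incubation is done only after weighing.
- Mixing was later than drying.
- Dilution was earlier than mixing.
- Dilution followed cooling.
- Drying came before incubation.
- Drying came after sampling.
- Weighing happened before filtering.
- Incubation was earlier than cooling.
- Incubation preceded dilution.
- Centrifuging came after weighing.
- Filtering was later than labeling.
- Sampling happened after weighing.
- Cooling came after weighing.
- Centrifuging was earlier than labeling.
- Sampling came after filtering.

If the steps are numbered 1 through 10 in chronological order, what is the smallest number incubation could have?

7

Centrifuging, drying, filtering, labeling, sampling, and weighing must all come before incubation — 6 forced predecessors.
Nothing else is forced ahead of incubation, so its earliest slot is position 6 + 1 = 7.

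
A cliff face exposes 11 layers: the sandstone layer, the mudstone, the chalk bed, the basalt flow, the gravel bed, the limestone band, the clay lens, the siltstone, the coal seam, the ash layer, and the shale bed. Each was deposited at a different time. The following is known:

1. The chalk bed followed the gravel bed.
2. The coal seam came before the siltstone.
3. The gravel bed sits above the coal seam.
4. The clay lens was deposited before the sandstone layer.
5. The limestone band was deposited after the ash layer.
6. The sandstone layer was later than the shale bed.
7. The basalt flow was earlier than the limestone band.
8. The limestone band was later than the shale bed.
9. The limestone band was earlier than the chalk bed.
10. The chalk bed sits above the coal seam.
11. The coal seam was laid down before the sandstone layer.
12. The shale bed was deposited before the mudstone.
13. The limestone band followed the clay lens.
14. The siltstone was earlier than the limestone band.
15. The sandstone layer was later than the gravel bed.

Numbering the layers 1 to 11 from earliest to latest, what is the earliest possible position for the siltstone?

2

The coal seam must come before the siltstone — 1 forced predecessor.
Nothing else is forced ahead of the siltstone, so its earliest slot is position 1 + 1 = 2.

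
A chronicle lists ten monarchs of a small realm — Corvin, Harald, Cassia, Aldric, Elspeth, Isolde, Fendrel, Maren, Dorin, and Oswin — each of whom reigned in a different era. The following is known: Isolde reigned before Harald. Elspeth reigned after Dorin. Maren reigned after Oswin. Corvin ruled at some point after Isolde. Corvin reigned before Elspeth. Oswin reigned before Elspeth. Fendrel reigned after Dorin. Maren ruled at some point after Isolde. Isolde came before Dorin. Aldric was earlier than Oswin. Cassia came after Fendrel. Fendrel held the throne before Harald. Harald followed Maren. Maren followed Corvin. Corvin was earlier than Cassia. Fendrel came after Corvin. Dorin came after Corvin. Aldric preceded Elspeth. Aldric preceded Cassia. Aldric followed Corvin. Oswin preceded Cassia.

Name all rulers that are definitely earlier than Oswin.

Aldric, Corvin, Isolde

Directly stated before Oswin: Aldric.
Corvin reaches Oswin via Corvin → Aldric → Oswin.
Isolde reaches Oswin via Isolde → Corvin → Aldric → Oswin.
No chain forces Maren (or any of the others) ahead of Oswin.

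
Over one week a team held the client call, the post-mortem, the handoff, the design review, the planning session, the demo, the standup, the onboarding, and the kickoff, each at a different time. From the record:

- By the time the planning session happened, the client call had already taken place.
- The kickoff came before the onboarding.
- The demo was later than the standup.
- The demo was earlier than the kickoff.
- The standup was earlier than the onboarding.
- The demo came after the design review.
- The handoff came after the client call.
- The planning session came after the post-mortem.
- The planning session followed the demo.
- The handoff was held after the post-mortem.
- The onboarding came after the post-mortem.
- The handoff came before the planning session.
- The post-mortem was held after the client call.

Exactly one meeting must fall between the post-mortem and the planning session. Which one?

the handoff

Tracing the constraints gives the post-mortem → the handoff → the planning session, so the handoff sits after the post-mortem and before the planning session.
No other meeting is forced both after the post-mortem and before the planning session.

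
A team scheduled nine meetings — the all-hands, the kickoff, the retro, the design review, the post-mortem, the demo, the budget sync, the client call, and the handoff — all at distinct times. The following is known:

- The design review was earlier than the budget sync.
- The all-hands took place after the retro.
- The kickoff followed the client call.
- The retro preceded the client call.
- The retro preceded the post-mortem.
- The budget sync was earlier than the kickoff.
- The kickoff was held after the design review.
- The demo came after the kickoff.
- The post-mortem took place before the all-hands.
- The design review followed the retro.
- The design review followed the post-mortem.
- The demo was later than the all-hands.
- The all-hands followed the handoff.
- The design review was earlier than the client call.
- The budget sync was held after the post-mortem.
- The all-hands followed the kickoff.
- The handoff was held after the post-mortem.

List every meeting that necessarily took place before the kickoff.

Directly stated before the kickoff: the budget sync, the client call, and the design review.
The post-mortem reaches the kickoff via the post-mortem → the design review → the kickoff.
The retro reaches the kickoff via the retro → the design review → the kickoff.
No chain forces the handoff (or any of the others) ahead of the kickoff.

the budget sync, the client call, the design review, the post-mortem, the retro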